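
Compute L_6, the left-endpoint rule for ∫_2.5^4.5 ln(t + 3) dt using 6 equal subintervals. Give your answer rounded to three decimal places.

Δt = (4.5 − 2.5)/6 = 1/3.
Left endpoints: 2.5, 17/6, 19/6, 3.5, 23/6, 25/6.
f(2.5) ≈ 1.705, f(17/6) ≈ 1.764, f(19/6) ≈ 1.819, f(3.5) ≈ 1.872, f(23/6) ≈ 1.922, f(25/6) ≈ 1.969.
Sum = Δt · [f(2.5) + f(17/6) + f(19/6) + ...].
Sum ≈ 3.684.

3.684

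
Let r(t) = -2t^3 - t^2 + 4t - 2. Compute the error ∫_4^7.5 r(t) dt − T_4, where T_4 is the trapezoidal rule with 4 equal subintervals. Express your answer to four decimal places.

15.8548

Exact integral: ∫_4^7.5 r(t) dt ≈ -1499.822917.
T_4 ≈ -1515.677734.
Error ≈ -1499.822917 − (-1515.677734) ≈ 15.8548.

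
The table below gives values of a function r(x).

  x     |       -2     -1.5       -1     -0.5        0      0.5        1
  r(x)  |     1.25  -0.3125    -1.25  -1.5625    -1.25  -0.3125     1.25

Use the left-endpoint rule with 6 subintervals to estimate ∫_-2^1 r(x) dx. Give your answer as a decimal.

-1.71875

Δx = 0.5.
Sum = 0.5·[1.25 + (-0.3125) + (-1.25) + (-1.5625) + (-1.25) + (-0.3125)] = -1.71875.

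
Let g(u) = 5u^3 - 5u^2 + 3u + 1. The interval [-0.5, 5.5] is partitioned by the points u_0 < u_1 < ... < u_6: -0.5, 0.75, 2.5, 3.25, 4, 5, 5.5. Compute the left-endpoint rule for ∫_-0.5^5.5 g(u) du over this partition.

651.203125

Subinterval widths: 1.25, 1.75, 0.75, 0.75, 1, 0.5.
Left endpoints: -0.5, 0.75, 2.5, 3.25, 4, 5.
g(-0.5) = -2.375, g(0.75) = 2.546875, g(2.5) = 55.375, g(3.25) = 129.578125, g(4) = 253, g(5) = 516.
Sum = Σ Δu_i · g(u_i).
Sum = 651.203125.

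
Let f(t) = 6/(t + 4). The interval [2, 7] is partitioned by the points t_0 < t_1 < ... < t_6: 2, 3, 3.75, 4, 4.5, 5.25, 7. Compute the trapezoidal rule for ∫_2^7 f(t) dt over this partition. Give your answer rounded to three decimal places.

3.648

Subinterval widths: 1, 0.75, 0.25, 0.5, 0.75, 1.75.
f(2) = 1, f(3) = 6/7, f(3.75) = 24/31, f(4) = 0.75, f(4.5) = 12/17, f(5.25) = 24/37, f(7) = 6/11.
On each subinterval the trapezoid contributes (Δt_i/2)·[f(t_{i-1}) + f(t_i)].
Sum ≈ 3.648.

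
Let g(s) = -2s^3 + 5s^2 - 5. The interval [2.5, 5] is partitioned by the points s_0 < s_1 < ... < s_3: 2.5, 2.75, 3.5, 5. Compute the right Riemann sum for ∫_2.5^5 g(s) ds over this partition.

Subinterval widths: 0.25, 0.75, 1.5.
Right endpoints: 2.75, 3.5, 5.
g(2.75) = -8.78125, g(3.5) = -29.5, g(5) = -130.
Sum = Σ Δs_i · g(s_i).
Sum = -219.3203125.

-219.3203125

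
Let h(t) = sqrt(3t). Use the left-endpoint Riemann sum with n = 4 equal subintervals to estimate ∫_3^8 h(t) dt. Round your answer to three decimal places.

Δt = (8 − 3)/4 = 1.25.
Left endpoints: 3, 4.25, 5.5, 6.75.
h(3) ≈ 3.000, h(4.25) ≈ 3.571, h(5.5) ≈ 4.062, h(6.75) ≈ 4.500.
Sum = Δt · [h(3) + h(4.25) + h(5.5) + h(6.75)].
Sum ≈ 18.916.

18.916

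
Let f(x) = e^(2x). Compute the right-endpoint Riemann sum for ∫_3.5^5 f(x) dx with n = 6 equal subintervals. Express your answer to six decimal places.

13298.261448

Δx = (5 − 3.5)/6 = 0.25.
Right endpoints: 3.75, 4, 4.25, 4.5, 4.75, 5.
f(3.75) ≈ 1808.042414, f(4) ≈ 2980.957987, f(4.25) ≈ 4914.768840, f(4.5) ≈ 8103.083928, f(4.75) ≈ 13359.726830, f(5) ≈ 22026.465795.
Sum = Δx · [f(3.75) + f(4) + f(4.25) + ...].
Sum ≈ 13298.261448.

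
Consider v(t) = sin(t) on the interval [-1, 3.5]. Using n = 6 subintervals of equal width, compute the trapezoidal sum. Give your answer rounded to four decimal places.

1.4069

Δt = (3.5 − (-1))/6 = 0.75.
v(-1) ≈ -0.8415, v(-0.25) ≈ -0.2474, v(0.5) ≈ 0.4794, v(1.25) ≈ 0.9490, v(2) ≈ 0.9093, v(2.75) ≈ 0.3817, v(3.5) ≈ -0.3508.
T_6 = (Δt/2)·[v(t_0) + 2v(t_1) + ... + 2v(t_{5}) + v(t_6)].
Sum ≈ 1.4069.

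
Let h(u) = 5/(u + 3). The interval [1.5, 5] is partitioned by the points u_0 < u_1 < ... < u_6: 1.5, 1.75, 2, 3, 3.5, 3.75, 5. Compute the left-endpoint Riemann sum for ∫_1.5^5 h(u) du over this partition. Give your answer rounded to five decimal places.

Subinterval widths: 0.25, 0.25, 1, 0.5, 0.25, 1.25.
Left endpoints: 1.5, 1.75, 2, 3, 3.5, 3.75.
h(1.5) = 10/9, h(1.75) = 20/19, h(2) = 1, h(3) = 5/6, h(3.5) = 10/13, h(3.75) = 20/27.
Sum = Σ Δu_i · h(u_i).
Sum ≈ 3.07584.

3.07584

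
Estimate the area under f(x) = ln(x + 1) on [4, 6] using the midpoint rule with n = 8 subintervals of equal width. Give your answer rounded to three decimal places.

3.574

Δx = (6 − 4)/8 = 0.25.
Midpoints: 4.125, 4.375, 4.625, 4.875, 5.125, 5.375, 5.625, 5.875.
f(4.125) ≈ 1.634, f(4.375) ≈ 1.682, f(4.625) ≈ 1.727, f(4.875) ≈ 1.771, f(5.125) ≈ 1.812, f(5.375) ≈ 1.852, f(5.625) ≈ 1.891, f(5.875) ≈ 1.928.
Sum = Δx · [f(4.125) + f(4.375) + f(4.625) + ...].
Sum ≈ 3.574.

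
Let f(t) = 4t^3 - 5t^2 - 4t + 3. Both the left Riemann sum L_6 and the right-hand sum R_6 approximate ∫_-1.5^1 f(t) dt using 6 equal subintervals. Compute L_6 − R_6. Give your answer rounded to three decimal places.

L_6 ≈ -4.79745.
R_6 ≈ 0.93171.
L_6 − R_6 ≈ -5.729.

-5.729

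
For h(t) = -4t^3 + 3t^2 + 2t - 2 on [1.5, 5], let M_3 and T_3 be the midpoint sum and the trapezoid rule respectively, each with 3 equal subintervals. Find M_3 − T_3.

M_3 ≈ -468.2708333.
T_3 ≈ -511.1458333.
M_3 − T_3 = 42.875.

42.875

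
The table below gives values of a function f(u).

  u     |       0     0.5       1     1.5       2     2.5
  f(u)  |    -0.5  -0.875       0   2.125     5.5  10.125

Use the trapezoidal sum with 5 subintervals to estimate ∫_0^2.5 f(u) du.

5.78125

Δu = 0.5.
T_5 = (0.5/2)·[(-0.5) + 2·(-0.875) + 2·0 + 2·2.125 + 2·5.5 + 10.125] = 5.78125.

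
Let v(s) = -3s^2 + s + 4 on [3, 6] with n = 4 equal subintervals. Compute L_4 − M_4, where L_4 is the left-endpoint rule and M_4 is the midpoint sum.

27.984375

L_4 = -135.09375.
M_4 = -163.078125.
L_4 − M_4 = 27.984375.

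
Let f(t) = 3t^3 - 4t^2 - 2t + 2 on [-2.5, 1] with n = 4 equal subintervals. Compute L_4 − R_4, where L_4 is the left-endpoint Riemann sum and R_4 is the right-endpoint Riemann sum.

-55.890625

L_4 ≈ -71.2099609.
R_4 ≈ -15.3193359.
L_4 − R_4 = -55.890625.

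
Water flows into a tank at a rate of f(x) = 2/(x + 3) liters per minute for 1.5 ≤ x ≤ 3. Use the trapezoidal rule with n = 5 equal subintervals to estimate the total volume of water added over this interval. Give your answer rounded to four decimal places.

Δx = (3 − 1.5)/5 = 0.3.
f(1.5) = 4/9, f(1.8) = 5/12, f(2.1) = 20/51, f(2.4) = 10/27, f(2.7) = 20/57, f(3) = 1/3.
T_5 = (Δx/2)·[f(x_0) + 2f(x_1) + ... + 2f(x_{4}) + f(x_5)].
Sum ≈ 0.5757.

0.5757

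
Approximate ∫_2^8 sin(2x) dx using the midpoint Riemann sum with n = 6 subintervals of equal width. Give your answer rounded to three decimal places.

Δx = (8 − 2)/6 = 1.
Midpoints: 2.5, 3.5, 4.5, 5.5, 6.5, 7.5.
f(2.5) ≈ -0.959, f(3.5) ≈ 0.657, f(4.5) ≈ 0.412, f(5.5) ≈ -1.000, f(6.5) ≈ 0.420, f(7.5) ≈ 0.650.
Sum = Δx · [f(2.5) + f(3.5) + f(4.5) + ...].
Sum ≈ 0.181.

0.181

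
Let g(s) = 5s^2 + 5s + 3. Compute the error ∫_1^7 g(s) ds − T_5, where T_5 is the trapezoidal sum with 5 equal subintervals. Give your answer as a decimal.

Exact integral: ∫_1^7 g(s) ds = 708.
T_5 = 715.2.
Error = 708 − 715.2 = -7.2.

-7.2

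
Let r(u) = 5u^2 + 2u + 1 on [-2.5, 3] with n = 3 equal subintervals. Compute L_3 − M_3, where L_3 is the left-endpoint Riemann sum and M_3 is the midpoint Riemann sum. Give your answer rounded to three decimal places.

0.420

L_3 ≈ 72.00926.
M_3 ≈ 71.58912.
L_3 − M_3 ≈ 0.420.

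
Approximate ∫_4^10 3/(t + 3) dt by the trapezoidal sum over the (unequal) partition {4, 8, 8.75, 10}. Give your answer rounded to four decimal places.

Subinterval widths: 4, 0.75, 1.25.
f(4) = 3/7, f(8) = 3/11, f(8.75) = 12/47, f(10) = 3/13.
On each subinterval the trapezoid contributes (Δt_i/2)·[f(t_{i-1}) + f(t_i)].
Sum ≈ 1.9044.

1.9044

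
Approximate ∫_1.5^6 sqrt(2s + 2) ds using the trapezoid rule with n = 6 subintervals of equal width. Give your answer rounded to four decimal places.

Δs = (6 − 1.5)/6 = 0.75.
f(1.5) ≈ 2.2361, f(2.25) ≈ 2.5495, f(3) ≈ 2.8284, f(3.75) ≈ 3.0822, f(4.5) ≈ 3.3166, f(5.25) ≈ 3.5355, f(6) ≈ 3.7417.
T_6 = (Δs/2)·[f(s_0) + 2f(s_1) + ... + 2f(s_{5}) + f(s_6)].
Sum ≈ 13.7259.

13.7259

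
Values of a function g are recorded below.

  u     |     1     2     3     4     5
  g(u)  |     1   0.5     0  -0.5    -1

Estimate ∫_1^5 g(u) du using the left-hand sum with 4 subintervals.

Δu = 1.
Sum = 1·[1 + 0.5 + 0 + (-0.5)] = 1.

1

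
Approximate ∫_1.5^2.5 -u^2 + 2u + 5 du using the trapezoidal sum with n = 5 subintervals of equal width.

4.91

Δu = (2.5 − 1.5)/5 = 0.2.
f(1.5) = 5.75, f(1.7) = 5.51, f(1.9) = 5.19, f(2.1) = 4.79, f(2.3) = 4.31, f(2.5) = 3.75.
T_5 = (Δu/2)·[f(u_0) + 2f(u_1) + ... + 2f(u_{4}) + f(u_5)].
Sum = 4.91.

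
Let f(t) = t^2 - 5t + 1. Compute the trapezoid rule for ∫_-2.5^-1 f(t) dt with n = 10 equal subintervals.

Δt = (-1 − (-2.5))/10 = 0.15.
f(-2.5) = 19.75, f(-2.35) = 18.2725, f(-2.2) = 16.84, f(-2.05) = 15.4525, f(-1.9) = 14.11, f(-1.75) = 12.8125, f(-1.6) = 11.56, f(-1.45) = 10.3525, f(-1.3) = 9.19, f(-1.15) = 8.0725, f(-1) = 7.
T_10 = (Δt/2)·[f(t_0) + 2f(t_1) + ... + 2f(t_{9}) + f(t_10)].
Sum = 19.505625.

19.505625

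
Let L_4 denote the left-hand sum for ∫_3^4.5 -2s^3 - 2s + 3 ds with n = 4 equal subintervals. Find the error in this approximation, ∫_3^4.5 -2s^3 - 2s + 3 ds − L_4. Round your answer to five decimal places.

Exact integral: ∫_3^4.5 f(s) ds = -171.28125.
L_4 ≈ -147.4628906.
Error ≈ -171.28125 − (-147.4628906) ≈ -23.81836.

-23.81836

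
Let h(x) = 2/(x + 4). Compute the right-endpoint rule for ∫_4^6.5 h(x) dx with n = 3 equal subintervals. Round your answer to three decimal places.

0.520

Δx = (6.5 − 4)/3 = 5/6.
Right endpoints: 29/6, 17/3, 6.5.
h(29/6) = 12/53, h(17/3) = 6/29, h(6.5) = 4/21.
Sum = Δx · [h(29/6) + h(17/3) + h(6.5)].
Sum ≈ 0.520.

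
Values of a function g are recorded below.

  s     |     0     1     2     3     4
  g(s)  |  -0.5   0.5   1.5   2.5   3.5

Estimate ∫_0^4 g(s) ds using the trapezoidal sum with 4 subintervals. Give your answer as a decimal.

6

Δs = 1.
T_4 = (1/2)·[(-0.5) + 2·0.5 + 2·1.5 + 2·2.5 + 3.5] = 6.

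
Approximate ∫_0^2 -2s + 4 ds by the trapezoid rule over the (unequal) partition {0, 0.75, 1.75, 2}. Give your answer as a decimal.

4

Subinterval widths: 0.75, 1, 0.25.
f(0) = 4, f(0.75) = 2.5, f(1.75) = 0.5, f(2) = 0.
On each subinterval the trapezoid contributes (Δs_i/2)·[f(s_{i-1}) + f(s_i)].
Sum = 4.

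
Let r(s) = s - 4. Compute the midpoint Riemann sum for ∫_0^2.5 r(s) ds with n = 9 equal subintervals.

-6.875

Δs = (2.5 − 0)/9 = 5/18.
Midpoints: 5/36, 5/12, 25/36, 35/36, 1.25, 55/36, 65/36, 25/12, 85/36.
r(5/36) = -139/36, r(5/12) = -43/12, r(25/36) = -119/36, r(35/36) = -109/36, r(1.25) = -2.75, r(55/36) = -89/36, r(65/36) = -79/36, r(25/12) = -23/12, r(85/36) = -59/36.
Sum = Δs · [r(5/36) + r(5/12) + r(25/36) + ...].
Sum = -6.875.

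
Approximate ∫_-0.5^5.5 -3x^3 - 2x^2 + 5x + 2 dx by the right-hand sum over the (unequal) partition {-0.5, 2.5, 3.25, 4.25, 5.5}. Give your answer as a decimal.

Subinterval widths: 3, 0.75, 1, 1.25.
Right endpoints: 2.5, 3.25, 4.25, 5.5.
f(2.5) = -44.875, f(3.25) = -105.859375, f(4.25) = -243.171875, f(5.5) = -530.125.
Sum = Σ Δx_i · f(x_i).
Sum = -1119.84765625.

-1119.84765625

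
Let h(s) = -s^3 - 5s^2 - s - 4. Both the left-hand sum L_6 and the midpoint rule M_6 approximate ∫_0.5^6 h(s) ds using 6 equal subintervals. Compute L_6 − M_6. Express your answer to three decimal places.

166.349

L_6 ≈ -551.62167.
M_6 ≈ -717.97041.
L_6 − M_6 ≈ 166.349.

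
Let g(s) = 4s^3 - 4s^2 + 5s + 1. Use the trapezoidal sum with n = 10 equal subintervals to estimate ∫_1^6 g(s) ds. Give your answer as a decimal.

Δs = (6 − 1)/10 = 0.5.
g(1) = 6, g(1.5) = 13, g(2) = 27, g(2.5) = 51, g(3) = 88, g(3.5) = 141, g(4) = 213, g(4.5) = 307, g(5) = 426, g(5.5) = 573, g(6) = 751.
T_10 = (Δs/2)·[g(s_0) + 2g(s_1) + ... + 2g(s_{9}) + g(s_10)].
Sum = 1108.75.

1108.75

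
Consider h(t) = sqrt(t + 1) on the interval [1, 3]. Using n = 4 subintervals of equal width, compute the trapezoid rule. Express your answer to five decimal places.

3.44556

Δt = (3 − 1)/4 = 0.5.
h(1) ≈ 1.41421, h(1.5) ≈ 1.58114, h(2) ≈ 1.73205, h(2.5) ≈ 1.87083, h(3) ≈ 2.00000.
T_4 = (Δt/2)·[h(t_0) + 2h(t_1) + 2h(t_2) + 2h(t_3) + h(t_4)].
Sum ≈ 3.44556.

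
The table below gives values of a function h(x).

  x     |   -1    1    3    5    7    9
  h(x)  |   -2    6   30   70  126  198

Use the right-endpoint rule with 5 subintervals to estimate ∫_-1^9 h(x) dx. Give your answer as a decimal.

Δx = 2.
Sum = 2·[6 + 30 + 70 + 126 + 198] = 860.

860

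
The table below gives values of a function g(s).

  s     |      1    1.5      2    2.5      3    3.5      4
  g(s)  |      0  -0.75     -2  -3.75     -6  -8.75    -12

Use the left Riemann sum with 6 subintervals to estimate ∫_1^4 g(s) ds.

Δs = 0.5.
Sum = 0.5·[0 + (-0.75) + (-2) + (-3.75) + (-6) + (-8.75)] = -10.625.

-10.625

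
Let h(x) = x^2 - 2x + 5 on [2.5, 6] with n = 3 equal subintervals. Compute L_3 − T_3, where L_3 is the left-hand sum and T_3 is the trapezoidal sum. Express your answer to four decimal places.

-13.2708

L_3 ≈ 42.064815.
T_3 ≈ 55.335648.
L_3 − T_3 ≈ -13.2708.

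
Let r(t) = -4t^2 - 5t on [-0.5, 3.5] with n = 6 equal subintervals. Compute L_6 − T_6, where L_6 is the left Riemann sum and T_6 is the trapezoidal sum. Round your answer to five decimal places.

L_6 ≈ -65.8518519.
T_6 ≈ -88.5185185.
L_6 − T_6 ≈ 22.66667.

22.66667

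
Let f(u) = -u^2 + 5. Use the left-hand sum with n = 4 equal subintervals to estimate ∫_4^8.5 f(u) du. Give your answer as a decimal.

-130.18359375

Δu = (8.5 − 4)/4 = 1.125.
Left endpoints: 4, 5.125, 6.25, 7.375.
f(4) = -11, f(5.125) = -21.265625, f(6.25) = -34.0625, f(7.375) = -49.390625.
Sum = Δu · [f(4) + f(5.125) + f(6.25) + f(7.375)].
Sum = -130.18359375.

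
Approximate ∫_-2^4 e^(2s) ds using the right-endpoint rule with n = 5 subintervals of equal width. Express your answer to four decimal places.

Δs = (4 − (-2))/5 = 1.2.
Right endpoints: -0.8, 0.4, 1.6, 2.8, 4.
f(-0.8) ≈ 0.2019, f(0.4) ≈ 2.2255, f(1.6) ≈ 24.5325, f(2.8) ≈ 270.4264, f(4) ≈ 2980.9580.
Sum = Δs · [f(-0.8) + f(0.4) + f(1.6) + f(2.8) + f(4)].
Sum ≈ 3934.0132.

3934.0132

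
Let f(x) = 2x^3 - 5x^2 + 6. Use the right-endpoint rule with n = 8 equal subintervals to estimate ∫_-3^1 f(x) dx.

-40.5

Δx = (1 − (-3))/8 = 0.5.
Right endpoints: -2.5, -2, -1.5, -1, -0.5, 0, 0.5, 1.
f(-2.5) = -56.5, f(-2) = -30, f(-1.5) = -12, f(-1) = -1, f(-0.5) = 4.5, f(0) = 6, f(0.5) = 5, f(1) = 3.
Sum = Δx · [f(-2.5) + f(-2) + f(-1.5) + ...].
Sum = -40.5.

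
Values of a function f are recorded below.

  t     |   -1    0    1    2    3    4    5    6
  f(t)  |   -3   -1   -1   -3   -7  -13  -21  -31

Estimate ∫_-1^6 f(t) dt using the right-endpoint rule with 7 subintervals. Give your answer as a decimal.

Δt = 1.
Sum = 1·[(-1) + (-1) + (-3) + (-7) + (-13) + (-21) + (-31)] = -77.

-77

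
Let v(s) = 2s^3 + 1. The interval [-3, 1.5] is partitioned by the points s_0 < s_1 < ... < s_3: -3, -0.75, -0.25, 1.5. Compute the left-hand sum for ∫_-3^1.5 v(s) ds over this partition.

Subinterval widths: 2.25, 0.5, 1.75.
Left endpoints: -3, -0.75, -0.25.
v(-3) = -53, v(-0.75) = 0.15625, v(-0.25) = 0.96875.
Sum = Σ Δs_i · v(s_i).
Sum = -117.4765625.

-117.4765625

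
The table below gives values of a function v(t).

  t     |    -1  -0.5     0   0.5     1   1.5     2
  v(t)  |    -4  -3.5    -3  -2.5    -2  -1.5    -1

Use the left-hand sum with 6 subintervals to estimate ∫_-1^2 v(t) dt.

Δt = 0.5.
Sum = 0.5·[(-4) + (-3.5) + (-3) + (-2.5) + (-2) + (-1.5)] = -8.25.

-8.25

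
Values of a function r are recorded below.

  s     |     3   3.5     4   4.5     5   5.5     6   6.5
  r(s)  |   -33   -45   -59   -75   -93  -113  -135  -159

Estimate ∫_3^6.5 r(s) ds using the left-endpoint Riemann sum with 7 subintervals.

Δs = 0.5.
Sum = 0.5·[(-33) + (-45) + (-59) + (-75) + (-93) + (-113) + (-135)] = -276.5.

-276.5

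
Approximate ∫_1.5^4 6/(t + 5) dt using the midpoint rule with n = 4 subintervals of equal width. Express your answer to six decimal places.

Δt = (4 − 1.5)/4 = 0.625.
Midpoints: 1.8125, 2.4375, 3.0625, 3.6875.
f(1.8125) = 96/109, f(2.4375) = 96/119, f(3.0625) = 32/43, f(3.6875) = 96/139.
Sum = Δt · [f(1.8125) + f(2.4375) + f(3.0625) + f(3.6875)].
Sum ≈ 1.951431.

1.951431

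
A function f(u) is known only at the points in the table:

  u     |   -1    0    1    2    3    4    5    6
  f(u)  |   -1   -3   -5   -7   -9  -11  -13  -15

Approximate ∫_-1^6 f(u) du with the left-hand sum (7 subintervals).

Δu = 1.
Sum = 1·[(-1) + (-3) + (-5) + (-7) + (-9) + (-11) + (-13)] = -49.

-49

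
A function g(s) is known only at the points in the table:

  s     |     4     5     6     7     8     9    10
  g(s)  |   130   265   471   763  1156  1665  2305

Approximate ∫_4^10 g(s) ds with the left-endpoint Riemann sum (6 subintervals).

Δs = 1.
Sum = 1·[130 + 265 + 471 + 763 + 1156 + 1665] = 4450.

4450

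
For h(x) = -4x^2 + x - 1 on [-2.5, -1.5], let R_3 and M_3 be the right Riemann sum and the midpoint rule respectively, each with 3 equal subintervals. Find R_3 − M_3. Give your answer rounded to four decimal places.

R_3 ≈ -16.574074.
M_3 ≈ -19.296296.
R_3 − M_3 ≈ 2.7222.

2.7222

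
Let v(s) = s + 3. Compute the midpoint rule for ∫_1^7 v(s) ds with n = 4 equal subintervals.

42

Δs = (7 − 1)/4 = 1.5.
Midpoints: 1.75, 3.25, 4.75, 6.25.
v(1.75) = 4.75, v(3.25) = 6.25, v(4.75) = 7.75, v(6.25) = 9.25.
Sum = Δs · [v(1.75) + v(3.25) + v(4.75) + v(6.25)].
Sum = 42.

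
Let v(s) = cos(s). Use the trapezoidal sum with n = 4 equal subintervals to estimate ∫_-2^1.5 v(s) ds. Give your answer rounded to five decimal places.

1.78355

Δs = (1.5 − (-2))/4 = 0.875.
v(-2) ≈ -0.41615, v(-1.125) ≈ 0.43118, v(-0.25) ≈ 0.96891, v(0.625) ≈ 0.81096, v(1.5) ≈ 0.07074.
T_4 = (Δs/2)·[v(s_0) + 2v(s_1) + 2v(s_2) + 2v(s_3) + v(s_4)].
Sum ≈ 1.78355.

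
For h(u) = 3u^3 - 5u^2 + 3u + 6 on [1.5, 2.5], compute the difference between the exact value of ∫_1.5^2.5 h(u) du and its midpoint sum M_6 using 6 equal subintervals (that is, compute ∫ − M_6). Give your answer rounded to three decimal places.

Exact integral: ∫_1.5^2.5 h(u) du ≈ 17.08333.
M_6 ≈ 17.05324.
Error ≈ 17.08333 − 17.05324 ≈ 0.030.

0.030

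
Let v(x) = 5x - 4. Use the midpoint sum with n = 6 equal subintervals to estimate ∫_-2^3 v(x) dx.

Δx = (3 − (-2))/6 = 5/6.
Midpoints: -19/12, -0.75, 1/12, 11/12, 1.75, 31/12.
v(-19/12) = -143/12, v(-0.75) = -7.75, v(1/12) = -43/12, v(11/12) = 7/12, v(1.75) = 4.75, v(31/12) = 107/12.
Sum = Δx · [v(-19/12) + v(-0.75) + v(1/12) + ...].
Sum = -7.5.

-7.5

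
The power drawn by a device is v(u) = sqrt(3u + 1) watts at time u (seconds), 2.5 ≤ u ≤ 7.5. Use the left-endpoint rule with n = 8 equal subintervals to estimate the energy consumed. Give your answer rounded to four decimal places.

19.1982

Δu = (7.5 − 2.5)/8 = 0.625.
Left endpoints: 2.5, 3.125, 3.75, 4.375, 5, 5.625, 6.25, 6.875.
v(2.5) ≈ 2.9155, v(3.125) ≈ 3.2210, v(3.75) ≈ 3.5000, v(4.375) ≈ 3.7583, v(5) ≈ 4.0000, v(5.625) ≈ 4.2279, v(6.25) ≈ 4.4441, v(6.875) ≈ 4.6503.
Sum = Δu · [v(2.5) + v(3.125) + v(3.75) + ...].
Sum ≈ 19.1982.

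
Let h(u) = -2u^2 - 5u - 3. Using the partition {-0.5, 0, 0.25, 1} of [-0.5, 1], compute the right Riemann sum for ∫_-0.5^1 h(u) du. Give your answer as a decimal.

-10.09375

Subinterval widths: 0.5, 0.25, 0.75.
Right endpoints: 0, 0.25, 1.
h(0) = -3, h(0.25) = -4.375, h(1) = -10.
Sum = Σ Δu_i · h(u_i).
Sum = -10.09375.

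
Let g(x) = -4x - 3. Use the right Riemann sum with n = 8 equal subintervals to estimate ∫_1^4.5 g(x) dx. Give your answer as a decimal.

Δx = (4.5 − 1)/8 = 0.4375.
Right endpoints: 1.4375, 1.875, 2.3125, 2.75, 3.1875, 3.625, 4.0625, 4.5.
g(1.4375) = -8.75, g(1.875) = -10.5, g(2.3125) = -12.25, g(2.75) = -14, g(3.1875) = -15.75, g(3.625) = -17.5, g(4.0625) = -19.25, g(4.5) = -21.
Sum = Δx · [g(1.4375) + g(1.875) + g(2.3125) + ...].
Sum = -52.0625.

-52.0625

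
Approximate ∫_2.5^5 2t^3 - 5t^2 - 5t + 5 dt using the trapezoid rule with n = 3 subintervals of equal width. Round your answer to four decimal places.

Δt = (5 − 2.5)/3 = 5/6.
f(2.5) = -7.5, f(10/3) = 185/27, f(25/6) = 1135/27, f(5) = 105.
T_3 = (Δt/2)·[f(t_0) + 2f(t_1) + 2f(t_2) + f(t_3)].
Sum ≈ 81.3657.

81.3657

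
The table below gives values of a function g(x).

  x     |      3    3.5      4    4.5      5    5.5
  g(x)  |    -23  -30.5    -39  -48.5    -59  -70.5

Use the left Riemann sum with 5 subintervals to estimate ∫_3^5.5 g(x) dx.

-100

Δx = 0.5.
Sum = 0.5·[(-23) + (-30.5) + (-39) + (-48.5) + (-59)] = -100.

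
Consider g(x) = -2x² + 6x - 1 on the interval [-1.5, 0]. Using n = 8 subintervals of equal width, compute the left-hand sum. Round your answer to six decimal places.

Δx = (0 − (-1.5))/8 = 0.1875.
Left endpoints: -1.5, -1.3125, -1.125, -0.9375, -0.75, -0.5625, -0.375, -0.1875.
g(-1.5) = -14.5, g(-1.3125) = -12.3203125, g(-1.125) = -10.28125, g(-0.9375) = -8.3828125, g(-0.75) = -6.625, g(-0.5625) = -5.0078125, g(-0.375) = -3.53125, g(-0.1875) = -2.1953125.
Sum = Δx · [g(-1.5) + g(-1.3125) + g(-1.125) + ...].
Sum ≈ -11.783203.

-11.783203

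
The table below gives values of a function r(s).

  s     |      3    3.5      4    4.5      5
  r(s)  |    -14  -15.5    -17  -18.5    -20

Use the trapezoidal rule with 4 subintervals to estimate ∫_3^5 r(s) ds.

-34

Δs = 0.5.
T_4 = (0.5/2)·[(-14) + 2·(-15.5) + 2·(-17) + 2·(-18.5) + (-20)] = -34.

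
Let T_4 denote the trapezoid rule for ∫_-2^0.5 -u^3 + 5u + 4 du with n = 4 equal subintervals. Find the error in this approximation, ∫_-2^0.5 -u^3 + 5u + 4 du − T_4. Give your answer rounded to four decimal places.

-0.3662

Exact integral: ∫_-2^0.5 f(u) du = 4.609375.
T_4 ≈ 4.975586.
Error ≈ 4.609375 − 4.975586 ≈ -0.3662.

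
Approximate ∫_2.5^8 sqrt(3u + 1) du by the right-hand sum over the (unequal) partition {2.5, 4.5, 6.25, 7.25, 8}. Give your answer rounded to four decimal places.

Subinterval widths: 2, 1.75, 1, 0.75.
Right endpoints: 4.5, 6.25, 7.25, 8.
f(4.5) ≈ 3.8079, f(6.25) ≈ 4.4441, f(7.25) ≈ 4.7697, f(8) ≈ 5.0000.
Sum = Σ Δu_i · f(u_i).
Sum ≈ 23.9126.

23.9126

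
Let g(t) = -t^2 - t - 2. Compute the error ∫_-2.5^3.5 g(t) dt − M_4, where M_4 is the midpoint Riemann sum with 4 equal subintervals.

Exact integral: ∫_-2.5^3.5 g(t) dt = -34.5.
M_4 = -33.375.
Error = -34.5 − (-33.375) = -1.125.

-1.125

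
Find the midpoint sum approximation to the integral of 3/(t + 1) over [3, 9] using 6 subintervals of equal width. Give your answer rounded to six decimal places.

Δt = (9 − 3)/6 = 1.
Midpoints: 3.5, 4.5, 5.5, 6.5, 7.5, 8.5.
f(3.5) = 2/3, f(4.5) = 6/11, f(5.5) = 6/13, f(6.5) = 0.4, f(7.5) = 6/17, f(8.5) = 6/19.
Sum = Δt · [f(3.5) + f(4.5) + f(5.5) + ...].
Sum ≈ 2.742390.

2.742390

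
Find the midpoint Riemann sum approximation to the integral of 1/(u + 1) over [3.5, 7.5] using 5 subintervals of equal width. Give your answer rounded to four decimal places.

0.6350

Δu = (7.5 − 3.5)/5 = 0.8.
Midpoints: 3.9, 4.7, 5.5, 6.3, 7.1.
f(3.9) = 10/49, f(4.7) = 10/57, f(5.5) = 2/13, f(6.3) = 10/73, f(7.1) = 10/81.
Sum = Δu · [f(3.9) + f(4.7) + f(5.5) + f(6.3) + f(7.1)].
Sum ≈ 0.6350.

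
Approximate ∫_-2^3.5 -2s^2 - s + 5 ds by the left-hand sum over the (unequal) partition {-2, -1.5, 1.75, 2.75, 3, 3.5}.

-8.09375

Subinterval widths: 0.5, 3.25, 1, 0.25, 0.5.
Left endpoints: -2, -1.5, 1.75, 2.75, 3.
f(-2) = -1, f(-1.5) = 2, f(1.75) = -2.875, f(2.75) = -12.875, f(3) = -16.
Sum = Σ Δs_i · f(s_i).
Sum = -8.09375.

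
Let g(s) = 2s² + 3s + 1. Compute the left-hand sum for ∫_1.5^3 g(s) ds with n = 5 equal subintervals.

Δs = (3 − 1.5)/5 = 0.3.
Left endpoints: 1.5, 1.8, 2.1, 2.4, 2.7.
g(1.5) = 10, g(1.8) = 12.88, g(2.1) = 16.12, g(2.4) = 19.72, g(2.7) = 23.68.
Sum = Δs · [g(1.5) + g(1.8) + g(2.1) + g(2.4) + g(2.7)].
Sum = 24.72.

24.72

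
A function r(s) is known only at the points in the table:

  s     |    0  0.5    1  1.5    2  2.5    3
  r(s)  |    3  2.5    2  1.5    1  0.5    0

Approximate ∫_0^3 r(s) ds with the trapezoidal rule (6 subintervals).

Δs = 0.5.
T_6 = (0.5/2)·[3 + 2·2.5 + 2·2 + 2·1.5 + 2·1 + 2·0.5 + 0] = 4.5.

4.5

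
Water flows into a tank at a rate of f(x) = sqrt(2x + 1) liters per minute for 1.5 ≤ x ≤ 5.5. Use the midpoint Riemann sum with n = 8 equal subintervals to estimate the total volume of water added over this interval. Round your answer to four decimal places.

Δx = (5.5 − 1.5)/8 = 0.5.
Midpoints: 1.75, 2.25, 2.75, 3.25, 3.75, 4.25, 4.75, 5.25.
f(1.75) ≈ 2.1213, f(2.25) ≈ 2.3452, f(2.75) ≈ 2.5495, f(3.25) ≈ 2.7386, f(3.75) ≈ 2.9155, f(4.25) ≈ 3.0822, f(4.75) ≈ 3.2404, f(5.25) ≈ 3.3912.
Sum = Δx · [f(1.75) + f(2.25) + f(2.75) + ...].
Sum ≈ 11.1919.

11.1919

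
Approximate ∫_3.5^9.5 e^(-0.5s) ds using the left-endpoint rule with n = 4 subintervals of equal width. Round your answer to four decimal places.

Δs = (9.5 − 3.5)/4 = 1.5.
Left endpoints: 3.5, 5, 6.5, 8.
f(3.5) ≈ 0.1738, f(5) ≈ 0.0821, f(6.5) ≈ 0.0388, f(8) ≈ 0.0183.
Sum = Δs · [f(3.5) + f(5) + f(6.5) + f(8)].
Sum ≈ 0.4694.

0.4694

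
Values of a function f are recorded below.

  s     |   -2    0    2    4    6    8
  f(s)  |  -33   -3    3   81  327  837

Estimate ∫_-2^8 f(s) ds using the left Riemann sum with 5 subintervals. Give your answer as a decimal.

Δs = 2.
Sum = 2·[(-33) + (-3) + 3 + 81 + 327] = 750.

750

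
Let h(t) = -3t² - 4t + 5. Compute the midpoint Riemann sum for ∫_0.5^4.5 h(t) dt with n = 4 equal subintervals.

Δt = (4.5 − 0.5)/4 = 1.
Midpoints: 1, 2, 3, 4.
h(1) = -2, h(2) = -15, h(3) = -34, h(4) = -59.
Sum = Δt · [h(1) + h(2) + h(3) + h(4)].
Sum = -110.

-110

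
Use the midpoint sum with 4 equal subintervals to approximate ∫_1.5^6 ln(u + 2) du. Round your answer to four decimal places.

7.7593

Δu = (6 − 1.5)/4 = 1.125.
Midpoints: 2.0625, 3.1875, 4.3125, 5.4375.
f(2.0625) ≈ 1.4018, f(3.1875) ≈ 1.6463, f(4.3125) ≈ 1.8425, f(5.4375) ≈ 2.0065.
Sum = Δu · [f(2.0625) + f(3.1875) + f(4.3125) + f(5.4375)].
Sum ≈ 7.7593.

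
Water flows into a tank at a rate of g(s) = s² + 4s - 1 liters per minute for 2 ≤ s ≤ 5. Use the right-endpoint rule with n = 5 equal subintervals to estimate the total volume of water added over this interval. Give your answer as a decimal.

88.08

Δs = (5 − 2)/5 = 0.6.
Right endpoints: 2.6, 3.2, 3.8, 4.4, 5.
g(2.6) = 16.16, g(3.2) = 22.04, g(3.8) = 28.64, g(4.4) = 35.96, g(5) = 44.
Sum = Δs · [g(2.6) + g(3.2) + g(3.8) + g(4.4) + g(5)].
Sum = 88.08.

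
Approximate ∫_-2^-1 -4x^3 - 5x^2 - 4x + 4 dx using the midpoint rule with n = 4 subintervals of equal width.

Δx = (-1 − (-2))/4 = 0.25.
Midpoints: -1.875, -1.625, -1.375, -1.125.
f(-1.875) = 20.2890625, f(-1.625) = 14.4609375, f(-1.375) = 10.4453125, f(-1.125) = 7.8671875.
Sum = Δx · [f(-1.875) + f(-1.625) + f(-1.375) + f(-1.125)].
Sum = 13.265625.

13.265625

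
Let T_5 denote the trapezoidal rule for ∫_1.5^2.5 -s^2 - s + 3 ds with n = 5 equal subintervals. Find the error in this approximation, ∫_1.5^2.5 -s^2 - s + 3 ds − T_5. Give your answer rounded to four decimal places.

Exact integral: ∫_1.5^2.5 f(s) ds ≈ -3.083333.
T_5 = -3.09.
Error ≈ -3.083333 − (-3.09) ≈ 0.0067.

0.0067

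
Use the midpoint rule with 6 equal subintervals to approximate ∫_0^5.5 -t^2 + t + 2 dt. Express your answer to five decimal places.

Δt = (5.5 − 0)/6 = 11/12.
Midpoints: 11/24, 1.375, 55/24, 77/24, 4.125, 121/24.
f(11/24) = 1295/576, f(1.375) = 1.484375, f(55/24) = -553/576, f(77/24) = -2929/576, f(4.125) = -10.890625, f(121/24) = -10585/576.
Sum = Δt · [f(11/24) + f(1.375) + f(55/24) + ...].
Sum ≈ -28.94821.

-28.94821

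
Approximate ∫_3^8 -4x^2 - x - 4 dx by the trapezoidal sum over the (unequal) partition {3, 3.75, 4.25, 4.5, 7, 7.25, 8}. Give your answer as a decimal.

-705.25

Subinterval widths: 0.75, 0.5, 0.25, 2.5, 0.25, 0.75.
f(3) = -43, f(3.75) = -64, f(4.25) = -80.5, f(4.5) = -89.5, f(7) = -207, f(7.25) = -221.5, f(8) = -268.
On each subinterval the trapezoid contributes (Δx_i/2)·[f(x_{i-1}) + f(x_i)].
Sum = -705.25.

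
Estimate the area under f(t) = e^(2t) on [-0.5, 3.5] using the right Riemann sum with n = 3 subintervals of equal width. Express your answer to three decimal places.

1570.834

Δt = (3.5 − (-0.5))/3 = 4/3.
Right endpoints: 5/6, 13/6, 3.5.
f(5/6) ≈ 5.294, f(13/6) ≈ 76.198, f(3.5) ≈ 1096.633.
Sum = Δt · [f(5/6) + f(13/6) + f(3.5)].
Sum ≈ 1570.834.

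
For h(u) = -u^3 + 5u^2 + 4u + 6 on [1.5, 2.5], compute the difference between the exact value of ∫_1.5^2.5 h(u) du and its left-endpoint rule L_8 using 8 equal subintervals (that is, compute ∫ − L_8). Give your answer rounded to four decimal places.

Exact integral: ∫_1.5^2.5 h(u) du ≈ 25.916667.
L_8 = 25.1796875.
Error ≈ 25.916667 − 25.1796875 ≈ 0.7370.

0.7370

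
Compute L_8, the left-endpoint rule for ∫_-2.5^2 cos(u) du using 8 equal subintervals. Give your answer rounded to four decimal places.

1.3595

Δu = (2 − (-2.5))/8 = 0.5625.
Left endpoints: -2.5, -1.9375, -1.375, -0.8125, -0.25, 0.3125, 0.875, 1.4375.
f(-2.5) ≈ -0.8011, f(-1.9375) ≈ -0.3585, f(-1.375) ≈ 0.1945, f(-0.8125) ≈ 0.6877, f(-0.25) ≈ 0.9689, f(0.3125) ≈ 0.9516, f(0.875) ≈ 0.6410, f(1.4375) ≈ 0.1329.
Sum = Δu · [f(-2.5) + f(-1.9375) + f(-1.375) + ...].
Sum ≈ 1.3595.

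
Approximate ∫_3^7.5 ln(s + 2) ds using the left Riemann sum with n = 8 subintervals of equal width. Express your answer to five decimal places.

Δs = (7.5 − 3)/8 = 0.5625.
Left endpoints: 3, 3.5625, 4.125, 4.6875, 5.25, 5.8125, 6.375, 6.9375.
f(3) ≈ 1.60944, f(3.5625) ≈ 1.71605, f(4.125) ≈ 1.81238, f(4.6875) ≈ 1.90024, f(5.25) ≈ 1.98100, f(5.8125) ≈ 2.05573, f(6.375) ≈ 2.12525, f(6.9375) ≈ 2.19026.
Sum = Δs · [f(3) + f(3.5625) + f(4.125) + ...].
Sum ≈ 8.65707.

8.65707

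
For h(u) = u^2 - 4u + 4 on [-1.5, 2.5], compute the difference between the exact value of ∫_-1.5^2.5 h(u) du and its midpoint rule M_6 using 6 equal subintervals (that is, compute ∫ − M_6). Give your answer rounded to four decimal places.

0.1481

Exact integral: ∫_-1.5^2.5 h(u) du ≈ 14.333333.
M_6 ≈ 14.185185.
Error ≈ 14.333333 − 14.185185 ≈ 0.1481.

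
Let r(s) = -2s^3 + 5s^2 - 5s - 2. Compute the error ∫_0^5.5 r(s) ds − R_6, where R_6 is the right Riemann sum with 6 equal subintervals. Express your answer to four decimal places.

104.6496

Exact integral: ∫_0^5.5 r(s) ds ≈ -266.864583.
R_6 ≈ -371.514178.
Error ≈ -266.864583 − (-371.514178) ≈ 104.6496.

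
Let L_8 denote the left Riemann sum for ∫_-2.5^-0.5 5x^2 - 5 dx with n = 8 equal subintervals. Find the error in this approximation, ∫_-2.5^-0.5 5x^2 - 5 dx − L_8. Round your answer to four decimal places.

-3.8542

Exact integral: ∫_-2.5^-0.5 f(x) dx ≈ 15.833333.
L_8 = 19.6875.
Error ≈ 15.833333 − 19.6875 ≈ -3.8542.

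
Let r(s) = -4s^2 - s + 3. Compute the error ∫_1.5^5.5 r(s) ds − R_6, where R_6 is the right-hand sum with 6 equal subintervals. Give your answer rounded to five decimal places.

Exact integral: ∫_1.5^5.5 r(s) ds ≈ -219.3333333.
R_6 ≈ -259.1851852.
Error ≈ -219.3333333 − (-259.1851852) ≈ 39.85185.

39.85185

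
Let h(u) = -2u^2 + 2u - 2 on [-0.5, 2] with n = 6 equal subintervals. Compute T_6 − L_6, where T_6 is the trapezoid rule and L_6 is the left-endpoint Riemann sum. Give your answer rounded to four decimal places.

T_6 ≈ -6.811343.
L_6 ≈ -6.290509.
T_6 − L_6 ≈ -0.5208.

-0.5208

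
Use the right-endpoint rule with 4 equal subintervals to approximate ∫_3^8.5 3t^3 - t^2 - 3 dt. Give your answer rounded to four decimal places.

4897.5029

Δt = (8.5 − 3)/4 = 1.375.
Right endpoints: 4.375, 5.75, 7.125, 8.5.
f(4.375) = 117289/512, f(5.75) = 534.265625, f(7.125) = 528051/512, f(8.5) = 1767.125.
Sum = Δt · [f(4.375) + f(5.75) + f(7.125) + f(8.5)].
Sum ≈ 4897.5029.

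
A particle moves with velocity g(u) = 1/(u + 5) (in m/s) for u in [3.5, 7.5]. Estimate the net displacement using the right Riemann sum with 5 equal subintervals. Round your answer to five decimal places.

0.37100

Δu = (7.5 − 3.5)/5 = 0.8.
Right endpoints: 4.3, 5.1, 5.9, 6.7, 7.5.
g(4.3) = 10/93, g(5.1) = 10/101, g(5.9) = 10/109, g(6.7) = 10/117, g(7.5) = 0.08.
Sum = Δu · [g(4.3) + g(5.1) + g(5.9) + g(6.7) + g(7.5)].
Sum ≈ 0.37100.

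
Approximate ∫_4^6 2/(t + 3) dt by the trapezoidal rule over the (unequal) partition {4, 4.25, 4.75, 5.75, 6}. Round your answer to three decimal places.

Subinterval widths: 0.25, 0.5, 1, 0.25.
f(4) = 2/7, f(4.25) = 8/29, f(4.75) = 8/31, f(5.75) = 8/35, f(6) = 2/9.
On each subinterval the trapezoid contributes (Δt_i/2)·[f(t_{i-1}) + f(t_i)].
Sum ≈ 0.503.

0.503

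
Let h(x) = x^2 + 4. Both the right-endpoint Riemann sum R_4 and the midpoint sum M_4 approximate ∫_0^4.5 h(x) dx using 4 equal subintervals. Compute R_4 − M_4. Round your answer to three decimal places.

R_4 = 60.71484375.
M_4 ≈ 47.90039.
R_4 − M_4 ≈ 12.814.

12.814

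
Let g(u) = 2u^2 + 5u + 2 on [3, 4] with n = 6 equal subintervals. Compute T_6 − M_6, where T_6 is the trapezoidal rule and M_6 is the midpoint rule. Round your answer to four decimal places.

T_6 ≈ 44.175926.
M_6 ≈ 44.162037.
T_6 − M_6 ≈ 0.0139.

0.0139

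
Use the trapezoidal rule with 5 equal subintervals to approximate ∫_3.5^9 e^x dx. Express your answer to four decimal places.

8867.7391

Δx = (9 − 3.5)/5 = 1.1.
f(3.5) ≈ 33.1155, f(4.6) ≈ 99.4843, f(5.7) ≈ 298.8674, f(6.8) ≈ 897.8473, f(7.9) ≈ 2697.2823, f(9) ≈ 8103.0839.
T_5 = (Δx/2)·[f(x_0) + 2f(x_1) + ... + 2f(x_{4}) + f(x_5)].
Sum ≈ 8867.7391.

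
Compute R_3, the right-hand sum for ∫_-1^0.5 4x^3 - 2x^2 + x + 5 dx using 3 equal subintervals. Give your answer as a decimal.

Δx = (0.5 − (-1))/3 = 0.5.
Right endpoints: -0.5, 0, 0.5.
f(-0.5) = 3.5, f(0) = 5, f(0.5) = 5.5.
Sum = Δx · [f(-0.5) + f(0) + f(0.5)].
Sum = 7.

7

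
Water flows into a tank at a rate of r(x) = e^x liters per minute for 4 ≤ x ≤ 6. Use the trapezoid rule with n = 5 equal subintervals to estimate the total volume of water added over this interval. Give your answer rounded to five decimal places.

353.46936

Δx = (6 − 4)/5 = 0.4.
r(4) ≈ 54.59815, r(4.4) ≈ 81.45087, r(4.8) ≈ 121.51042, r(5.2) ≈ 181.27224, r(5.6) ≈ 270.42641, r(6) ≈ 403.42879.
T_5 = (Δx/2)·[r(x_0) + 2r(x_1) + ... + 2r(x_{4}) + r(x_5)].
Sum ≈ 353.46936.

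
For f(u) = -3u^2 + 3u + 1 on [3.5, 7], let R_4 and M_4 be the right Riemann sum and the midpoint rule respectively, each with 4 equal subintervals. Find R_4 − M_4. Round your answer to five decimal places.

-45.65039

R_4 = -286.48046875.
M_4 ≈ -240.8300781.
R_4 − M_4 ≈ -45.65039.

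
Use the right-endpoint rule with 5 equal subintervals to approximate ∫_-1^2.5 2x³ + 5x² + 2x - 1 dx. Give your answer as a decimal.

74.48

Δx = (2.5 − (-1))/5 = 0.7.
Right endpoints: -0.3, 0.4, 1.1, 1.8, 2.5.
f(-0.3) = -1.204, f(0.4) = 0.728, f(1.1) = 9.912, f(1.8) = 30.464, f(2.5) = 66.5.
Sum = Δx · [f(-0.3) + f(0.4) + f(1.1) + f(1.8) + f(2.5)].
Sum = 74.48.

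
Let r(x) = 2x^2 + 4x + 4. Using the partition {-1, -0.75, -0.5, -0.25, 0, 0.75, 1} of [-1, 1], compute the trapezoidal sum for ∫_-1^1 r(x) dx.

Subinterval widths: 0.25, 0.25, 0.25, 0.25, 0.75, 0.25.
r(-1) = 2, r(-0.75) = 2.125, r(-0.5) = 2.5, r(-0.25) = 3.125, r(0) = 4, r(0.75) = 8.125, r(1) = 10.
On each subinterval the trapezoid contributes (Δx_i/2)·[r(x_{i-1}) + r(x_i)].
Sum = 9.5.

9.5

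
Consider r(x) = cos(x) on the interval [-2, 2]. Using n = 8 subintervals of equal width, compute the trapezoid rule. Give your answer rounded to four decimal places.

1.7805

Δx = (2 − (-2))/8 = 0.5.
r(-2) ≈ -0.4161, r(-1.5) ≈ 0.0707, r(-1) ≈ 0.5403, r(-0.5) ≈ 0.8776, r(0) ≈ 1.0000, r(0.5) ≈ 0.8776, r(1) ≈ 0.5403, r(1.5) ≈ 0.0707, r(2) ≈ -0.4161.
T_8 = (Δx/2)·[r(x_0) + 2r(x_1) + ... + 2r(x_{7}) + r(x_8)].
Sum ≈ 1.7805.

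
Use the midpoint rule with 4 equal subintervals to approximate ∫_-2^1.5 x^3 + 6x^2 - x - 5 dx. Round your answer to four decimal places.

2.2183

Δx = (1.5 − (-2))/4 = 0.875.
Midpoints: -1.5625, -0.6875, 0.1875, 1.0625.
f(-1.5625) = 30295/4096, f(-0.6875) = -7379/4096, f(0.1875) = -20357/4096, f(1.0625) = 7825/4096.
Sum = Δx · [f(-1.5625) + f(-0.6875) + f(0.1875) + f(1.0625)].
Sum ≈ 2.2183.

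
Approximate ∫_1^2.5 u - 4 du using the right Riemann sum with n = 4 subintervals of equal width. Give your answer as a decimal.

-3.09375

Δu = (2.5 − 1)/4 = 0.375.
Right endpoints: 1.375, 1.75, 2.125, 2.5.
f(1.375) = -2.625, f(1.75) = -2.25, f(2.125) = -1.875, f(2.5) = -1.5.
Sum = Δu · [f(1.375) + f(1.75) + f(2.125) + f(2.5)].
Sum = -3.09375.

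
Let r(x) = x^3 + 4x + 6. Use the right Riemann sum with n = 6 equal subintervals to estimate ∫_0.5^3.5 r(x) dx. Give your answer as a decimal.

93.9375

Δx = (3.5 − 0.5)/6 = 0.5.
Right endpoints: 1, 1.5, 2, 2.5, 3, 3.5.
r(1) = 11, r(1.5) = 15.375, r(2) = 22, r(2.5) = 31.625, r(3) = 45, r(3.5) = 62.875.
Sum = Δx · [r(1) + r(1.5) + r(2) + ...].
Sum = 93.9375.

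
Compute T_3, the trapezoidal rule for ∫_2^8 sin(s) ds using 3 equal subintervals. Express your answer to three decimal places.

Δs = (8 − 2)/3 = 2.
f(2) ≈ 0.909, f(4) ≈ -0.757, f(6) ≈ -0.279, f(8) ≈ 0.989.
T_3 = (Δs/2)·[f(s_0) + 2f(s_1) + 2f(s_2) + f(s_3)].
Sum ≈ -0.174.

-0.174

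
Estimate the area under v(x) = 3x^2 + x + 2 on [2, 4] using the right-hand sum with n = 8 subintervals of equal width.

Δx = (4 − 2)/8 = 0.25.
Right endpoints: 2.25, 2.5, 2.75, 3, 3.25, 3.5, 3.75, 4.
v(2.25) = 19.4375, v(2.5) = 23.25, v(2.75) = 27.4375, v(3) = 32, v(3.25) = 36.9375, v(3.5) = 42.25, v(3.75) = 47.9375, v(4) = 54.
Sum = Δx · [v(2.25) + v(2.5) + v(2.75) + ...].
Sum = 70.8125.

70.8125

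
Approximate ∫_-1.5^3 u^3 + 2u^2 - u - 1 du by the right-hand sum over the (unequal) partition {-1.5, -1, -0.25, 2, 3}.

Subinterval widths: 0.5, 0.75, 2.25, 1.
Right endpoints: -1, -0.25, 2, 3.
f(-1) = 1, f(-0.25) = -0.640625, f(2) = 13, f(3) = 41.
Sum = Σ Δu_i · f(u_i).
Sum = 70.26953125.

70.26953125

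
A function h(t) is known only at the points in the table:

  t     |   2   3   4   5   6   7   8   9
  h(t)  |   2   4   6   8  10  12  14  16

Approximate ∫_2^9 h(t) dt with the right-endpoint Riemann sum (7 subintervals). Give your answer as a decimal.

Δt = 1.
Sum = 1·[4 + 6 + 8 + 10 + 12 + 14 + 16] = 70.

70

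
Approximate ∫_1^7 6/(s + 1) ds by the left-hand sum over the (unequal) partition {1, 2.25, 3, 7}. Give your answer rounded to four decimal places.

Subinterval widths: 1.25, 0.75, 4.
Left endpoints: 1, 2.25, 3.
f(1) = 3, f(2.25) = 24/13, f(3) = 1.5.
Sum = Σ Δs_i · f(s_i).
Sum ≈ 11.1346.

11.1346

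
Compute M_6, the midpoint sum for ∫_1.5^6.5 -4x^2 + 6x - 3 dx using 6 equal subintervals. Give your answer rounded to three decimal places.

-255.509

Δx = (6.5 − 1.5)/6 = 5/6.
Midpoints: 23/12, 2.75, 43/12, 53/12, 5.25, 73/12.
f(23/12) = -223/36, f(2.75) = -16.75, f(43/12) = -1183/36, f(53/12) = -1963/36, f(5.25) = -81.75, f(73/12) = -4123/36.
Sum = Δx · [f(23/12) + f(2.75) + f(43/12) + ...].
Sum ≈ -255.509.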